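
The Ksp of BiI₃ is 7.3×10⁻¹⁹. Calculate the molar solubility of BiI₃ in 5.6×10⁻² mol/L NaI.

4.2×10⁻¹⁵ M

BiI₃(s) ⇌ Bi³⁺(aq) + 3 I⁻(aq)
With I⁻ already at 5.6×10⁻² mol/L and s small, take [I⁻] ≈ 5.6×10⁻² mol/L and [Bi³⁺] = s.
Ksp = [Bi³⁺][I⁻]^3 = s(5.6×10⁻²)^3
s = 7.3×10⁻¹⁹ / (5.6×10⁻²)^3 = 4.2×10⁻¹⁵
s = 4.2×10⁻¹⁵ mol/L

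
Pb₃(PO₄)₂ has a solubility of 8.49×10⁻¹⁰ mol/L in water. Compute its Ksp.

Ksp = 4.76×10⁻⁴⁴

Pb₃(PO₄)₂(s) ⇌ 3 Pb²⁺(aq) + 2 PO₄³⁻(aq)
If s mol/L of Pb₃(PO₄)₂ dissolves, [Pb²⁺] = 3s and [PO₄³⁻] = 2s.
Ksp = [Pb²⁺]^3[PO₄³⁻]^2 = (3s)^3 · (2s)^2 = 108s^5
Ksp = 108 × (8.49×10⁻¹⁰)^5 = 4.76×10⁻⁴⁴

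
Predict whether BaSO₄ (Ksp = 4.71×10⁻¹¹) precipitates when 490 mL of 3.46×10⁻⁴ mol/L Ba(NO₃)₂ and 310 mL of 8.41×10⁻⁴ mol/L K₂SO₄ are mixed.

Yes

Total volume after mixing = 490 + 310 = 800 mL.
[Ba²⁺] = (3.46×10⁻⁴)(490)/800 = 2.12×10⁻⁴ mol/L
[SO₄²⁻] = (8.41×10⁻⁴)(310)/800 = 3.26×10⁻⁴ mol/L
Q = [Ba²⁺][SO₄²⁻] = 6.91×10⁻⁸
Since Q (6.91×10⁻⁸) exceeds Ksp (4.71×10⁻¹¹), BaSO₄ will precipitate.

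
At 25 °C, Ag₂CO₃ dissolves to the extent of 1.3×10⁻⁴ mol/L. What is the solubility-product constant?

Ag₂CO₃(s) ⇌ 2 Ag⁺(aq) + CO₃²⁻(aq)
For each mole of Ag₂CO₃ that dissolves per liter, [Ag⁺] = 2s and [CO₃²⁻] = s; let s denote this solubility.
Ksp = [Ag⁺]^2[CO₃²⁻] = (2s)^2 · s = 4s^3
Ksp = 4 × (1.3×10⁻⁴)^3 = 8.8×10⁻¹²

Ksp = 8.8×10⁻¹²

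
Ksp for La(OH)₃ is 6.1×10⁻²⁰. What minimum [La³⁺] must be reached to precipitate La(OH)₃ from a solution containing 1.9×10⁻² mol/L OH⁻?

8.9×10⁻¹⁵ M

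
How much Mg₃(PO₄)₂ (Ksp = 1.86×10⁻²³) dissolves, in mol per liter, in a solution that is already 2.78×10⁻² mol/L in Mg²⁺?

Mg₃(PO₄)₂(s) ⇌ 3 Mg²⁺(aq) + 2 PO₄³⁻(aq)
Mg²⁺ is already present at 2.78×10⁻² mol/L. If s mol/L of Mg₃(PO₄)₂ dissolves, [PO₄³⁻] = 2s while [Mg²⁺] ≈ 2.78×10⁻² mol/L.
Ksp = [Mg²⁺]^3[PO₄³⁻]^2 = (2.78×10⁻²)^3(2s)^2
(2s)^2 = 1.86×10⁻²³ / (2.78×10⁻²)^3 = 8.66×10⁻¹⁹
s = 4.65×10⁻¹⁰ mol/L

4.65×10⁻¹⁰ M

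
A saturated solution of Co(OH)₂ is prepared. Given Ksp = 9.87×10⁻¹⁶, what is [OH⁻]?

1.25×10⁻⁵ M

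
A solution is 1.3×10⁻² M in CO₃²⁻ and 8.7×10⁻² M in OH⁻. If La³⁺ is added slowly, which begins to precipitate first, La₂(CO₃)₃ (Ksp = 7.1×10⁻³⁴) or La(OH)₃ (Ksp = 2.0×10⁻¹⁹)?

La(OH)₃

A salt starts to precipitate once the ion product Q reaches its Ksp.
For La₂(CO₃)₃: [La³⁺] = (Ksp/[CO₃²⁻]^3)^(1/2) = 1.8×10⁻¹⁴ M
For La(OH)₃: [La³⁺] = (Ksp/[OH⁻]^3) = 3.0×10⁻¹⁶ M
La(OH)₃ requires the lower [La³⁺], so it precipitates first.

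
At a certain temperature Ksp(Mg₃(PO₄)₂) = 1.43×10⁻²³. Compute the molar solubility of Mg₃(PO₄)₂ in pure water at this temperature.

Mg₃(PO₄)₂(s) ⇌ 3 Mg²⁺(aq) + 2 PO₄³⁻(aq)
Call the molar solubility s, so that [Mg²⁺] = 3s and [PO₄³⁻] = 2s.
Ksp = [Mg²⁺]^3[PO₄³⁻]^2 = (3s)^3 · (2s)^2 = 108s^5
108s^5 = 1.43×10⁻²³  ⇒  s^5 = 1.32×10⁻²⁵
s = 1.06×10⁻⁵ M

1.06×10⁻⁵ M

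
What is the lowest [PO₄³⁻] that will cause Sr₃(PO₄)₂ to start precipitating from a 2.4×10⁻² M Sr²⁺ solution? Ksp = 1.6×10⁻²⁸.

3.4×10⁻¹² M

Precipitation of each salt begins when its ion product equals Ksp.
Sr₃(PO₄)₂(s) ⇌ 3 Sr²⁺(aq) + 2 PO₄³⁻(aq)
Ksp = [Sr²⁺]^3[PO₄³⁻]^2 = [PO₄³⁻]^2(2.4×10⁻²)^3
[PO₄³⁻]^2 = 1.6×10⁻²⁸ / (2.4×10⁻²)^3 = 1.2×10⁻²³
[PO₄³⁻] = 3.4×10⁻¹² M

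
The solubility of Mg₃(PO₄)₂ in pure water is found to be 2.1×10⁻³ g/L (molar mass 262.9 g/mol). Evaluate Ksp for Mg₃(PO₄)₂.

s = (2.1×10⁻³ g L⁻¹)/(262.9 g mol⁻¹) = 7.988×10⁻⁶ M
Mg₃(PO₄)₂(s) ⇌ 3 Mg²⁺(aq) + 2 PO₄³⁻(aq)
If s mol/L of Mg₃(PO₄)₂ dissolves, [Mg²⁺] = 3s and [PO₄³⁻] = 2s.
Ksp = [Mg²⁺]^3[PO₄³⁻]^2 = (3s)^3 · (2s)^2 = 108s^5
Ksp = 108 × (7.988×10⁻⁶)^5 = 3.5×10⁻²⁴

Ksp = 3.5×10⁻²⁴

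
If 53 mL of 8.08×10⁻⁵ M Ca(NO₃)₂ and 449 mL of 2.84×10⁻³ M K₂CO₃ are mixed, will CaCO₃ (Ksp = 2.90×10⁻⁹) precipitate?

Yes

Total volume after mixing = 53 + 449 = 502 mL.
[Ca²⁺] = (8.08×10⁻⁵)(53)/502 = 8.53×10⁻⁶ M
[CO₃²⁻] = (2.84×10⁻³)(449)/502 = 2.54×10⁻³ M
Q = [Ca²⁺][CO₃²⁻] = 2.17×10⁻⁸
Since Q (2.17×10⁻⁸) exceeds Ksp (2.90×10⁻⁹), CaCO₃ will precipitate.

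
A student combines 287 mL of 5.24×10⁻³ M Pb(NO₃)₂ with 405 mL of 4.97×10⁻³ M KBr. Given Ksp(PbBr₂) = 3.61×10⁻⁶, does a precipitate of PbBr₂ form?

Total volume after mixing = 287 + 405 = 692 mL.
[Pb²⁺] = (5.24×10⁻³)(287)/692 = 2.17×10⁻³ M
[Br⁻] = (4.97×10⁻³)(405)/692 = 2.91×10⁻³ M
Q = [Pb²⁺][Br⁻]^2 = 1.84×10⁻⁸
Q = 1.84×10⁻⁸ < Ksp = 3.61×10⁻⁶, so the solution is unsaturated and no precipitate forms.

No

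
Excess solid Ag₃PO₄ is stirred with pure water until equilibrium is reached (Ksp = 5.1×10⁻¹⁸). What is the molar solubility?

2.1×10⁻⁵ M

Ag₃PO₄(s) ⇌ 3 Ag⁺(aq) + PO₄³⁻(aq)
If s mol/L of Ag₃PO₄ dissolves, [Ag⁺] = 3s and [PO₄³⁻] = s.
Ksp = [Ag⁺]^3[PO₄³⁻] = (3s)^3 · s = 27s^4
27s^4 = 5.1×10⁻¹⁸  ⇒  s^4 = 1.9×10⁻¹⁹
Taking the 4th root, s = 2.1×10⁻⁵ mol/L.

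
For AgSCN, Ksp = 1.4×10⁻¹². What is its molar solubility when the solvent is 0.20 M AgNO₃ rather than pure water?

7.0×10⁻¹² M

AgSCN(s) ⇌ Ag⁺(aq) + SCN⁻(aq)
Let s be the solubility of AgSCN here. The common ion gives [Ag⁺] ≈ 0.20 M, and [SCN⁻] = s.
Ksp = [Ag⁺][SCN⁻] = (0.20)s
s = 1.4×10⁻¹² / (0.20) = 7.0×10⁻¹²
s = 7.0×10⁻¹² M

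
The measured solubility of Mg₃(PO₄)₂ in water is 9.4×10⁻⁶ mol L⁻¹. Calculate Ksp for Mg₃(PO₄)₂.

Ksp = 7.9×10⁻²⁴

Mg₃(PO₄)₂(s) ⇌ 3 Mg²⁺(aq) + 2 PO₄³⁻(aq)
Call the molar solubility s, so that [Mg²⁺] = 3s and [PO₄³⁻] = 2s.
Ksp = [Mg²⁺]^3[PO₄³⁻]^2 = (3s)^3 · (2s)^2 = 108s^5
Ksp = 108 × (9.4×10⁻⁶)^5 = 7.9×10⁻²⁴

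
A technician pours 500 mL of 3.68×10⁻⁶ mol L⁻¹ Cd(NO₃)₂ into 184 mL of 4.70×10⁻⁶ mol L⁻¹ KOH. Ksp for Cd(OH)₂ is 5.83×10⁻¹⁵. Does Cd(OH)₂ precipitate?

No

Total volume after mixing = 500 + 184 = 684 mL.
[Cd²⁺] = (3.68×10⁻⁶)(500)/684 = 2.69×10⁻⁶ mol L⁻¹
[OH⁻] = (4.70×10⁻⁶)(184)/684 = 1.26×10⁻⁶ mol L⁻¹
Q = [Cd²⁺][OH⁻]^2 = 4.30×10⁻¹⁸
Q < Ksp (4.30×10⁻¹⁸ vs 5.83×10⁻¹⁵); the solution remains unsaturated and no precipitate forms.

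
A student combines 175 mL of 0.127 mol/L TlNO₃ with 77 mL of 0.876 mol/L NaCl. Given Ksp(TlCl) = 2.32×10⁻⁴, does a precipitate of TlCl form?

The combined volume is 252 mL.
[Tl⁺] = (0.127)(175)/252 = 8.82×10⁻² mol/L
[Cl⁻] = (0.876)(77)/252 = 0.268 mol/L
Q = [Tl⁺][Cl⁻] = 2.36×10⁻²
Because Q > Ksp (2.36×10⁻² vs 2.32×10⁻⁴), a precipitate of TlCl forms.

Yes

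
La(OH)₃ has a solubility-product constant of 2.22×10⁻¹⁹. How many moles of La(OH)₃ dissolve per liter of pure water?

La(OH)₃(s) ⇌ La³⁺(aq) + 3 OH⁻(aq)
If s mol/L of La(OH)₃ dissolves, [La³⁺] = s and [OH⁻] = 3s.
Ksp = [La³⁺][OH⁻]^3 = s · (3s)^3 = 27s^4
27s^4 = 2.22×10⁻¹⁹  ⇒  s^4 = 8.22×10⁻²¹
s = (8.22×10⁻²¹)^(1/4) = 9.52×10⁻⁶ M

9.52×10⁻⁶ M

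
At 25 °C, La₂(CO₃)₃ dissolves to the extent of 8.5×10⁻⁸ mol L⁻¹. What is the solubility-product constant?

Ksp = 4.8×10⁻³⁴

La₂(CO₃)₃(s) ⇌ 2 La³⁺(aq) + 3 CO₃²⁻(aq)
If s mol/L of La₂(CO₃)₃ dissolves, [La³⁺] = 2s and [CO₃²⁻] = 3s.
Ksp = [La³⁺]^2[CO₃²⁻]^3 = (2s)^2 · (3s)^3 = 108s^5
Ksp = 108 × (8.5×10⁻⁸)^5 = 4.8×10⁻³⁴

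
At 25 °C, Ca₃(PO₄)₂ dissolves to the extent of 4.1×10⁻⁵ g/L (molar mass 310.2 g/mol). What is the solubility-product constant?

Ksp = 4.4×10⁻³³

Convert to molarity: s = 4.1×10⁻⁵ / 310.2 = 1.322×10⁻⁷ mol/L
Ca₃(PO₄)₂(s) ⇌ 3 Ca²⁺(aq) + 2 PO₄³⁻(aq)
Call the molar solubility s, so that [Ca²⁺] = 3s and [PO₄³⁻] = 2s.
Ksp = [Ca²⁺]^3[PO₄³⁻]^2 = (3s)^3 · (2s)^2 = 108s^5
Ksp = 108 × (1.322×10⁻⁷)^5 = 4.4×10⁻³³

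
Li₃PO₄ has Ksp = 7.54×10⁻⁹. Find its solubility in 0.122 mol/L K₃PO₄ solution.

1.32×10⁻³ M

Li₃PO₄(s) ⇌ 3 Li⁺(aq) + PO₄³⁻(aq)
With PO₄³⁻ already at 0.122 mol/L and s small, take [PO₄³⁻] ≈ 0.122 mol/L and [Li⁺] = 3s.
Ksp = [Li⁺]^3[PO₄³⁻] = (3s)^3(0.122)
(3s)^3 = 7.54×10⁻⁹ / (0.122) = 6.18×10⁻⁸
s = 1.32×10⁻³ mol/L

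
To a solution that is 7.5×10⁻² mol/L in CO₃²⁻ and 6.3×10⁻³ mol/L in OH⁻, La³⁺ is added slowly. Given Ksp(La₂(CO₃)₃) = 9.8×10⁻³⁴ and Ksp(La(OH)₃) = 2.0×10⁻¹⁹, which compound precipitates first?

Each salt precipitates once Q = Ksp for that salt.
For La₂(CO₃)₃: [La³⁺] = (Ksp/[CO₃²⁻]^3)^(1/2) = 1.5×10⁻¹⁵ mol/L
For La(OH)₃: [La³⁺] = (Ksp/[OH⁻]^3) = 8.0×10⁻¹³ mol/L
The smaller threshold [La³⁺] is reached first, so La₂(CO₃)₃ precipitates first.

La₂(CO₃)₃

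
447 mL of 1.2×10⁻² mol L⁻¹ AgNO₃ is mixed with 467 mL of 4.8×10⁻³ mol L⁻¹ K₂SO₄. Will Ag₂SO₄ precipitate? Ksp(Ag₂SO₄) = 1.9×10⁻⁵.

The combined volume is 914 mL.
[Ag⁺] = (1.2×10⁻²)(447)/914 = 5.9×10⁻³ mol L⁻¹
[SO₄²⁻] = (4.8×10⁻³)(467)/914 = 2.5×10⁻³ mol L⁻¹
Q = [Ag⁺]^2[SO₄²⁻] = 8.4×10⁻⁸
Q < Ksp (8.4×10⁻⁸ vs 1.9×10⁻⁵); the solution remains unsaturated and no precipitate forms.

No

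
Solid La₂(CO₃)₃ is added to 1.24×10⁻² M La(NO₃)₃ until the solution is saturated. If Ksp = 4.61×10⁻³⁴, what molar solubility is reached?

4.81×10⁻¹¹ M

La₂(CO₃)₃(s) ⇌ 2 La³⁺(aq) + 3 CO₃²⁻(aq)
La³⁺ is already present at 1.24×10⁻² M. If s mol/L of La₂(CO₃)₃ dissolves, [CO₃²⁻] = 3s while [La³⁺] ≈ 1.24×10⁻² M.
Ksp = [La³⁺]^2[CO₃²⁻]^3 = (1.24×10⁻²)^2(3s)^3
(3s)^3 = 4.61×10⁻³⁴ / (1.24×10⁻²)^2 = 3.00×10⁻³⁰
s = 4.81×10⁻¹¹ M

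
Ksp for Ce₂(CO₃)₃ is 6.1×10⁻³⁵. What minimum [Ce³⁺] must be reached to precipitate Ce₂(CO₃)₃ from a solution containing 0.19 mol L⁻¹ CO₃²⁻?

9.4×10⁻¹⁷ M

Each salt precipitates once Q = Ksp for that salt.
Ce₂(CO₃)₃(s) ⇌ 2 Ce³⁺(aq) + 3 CO₃²⁻(aq)
Ksp = [Ce³⁺]^2[CO₃²⁻]^3 = [Ce³⁺]^2(0.19)^3
[Ce³⁺]^2 = 6.1×10⁻³⁵ / (0.19)^3 = 8.9×10⁻³³
[Ce³⁺] = 9.4×10⁻¹⁷ mol L⁻¹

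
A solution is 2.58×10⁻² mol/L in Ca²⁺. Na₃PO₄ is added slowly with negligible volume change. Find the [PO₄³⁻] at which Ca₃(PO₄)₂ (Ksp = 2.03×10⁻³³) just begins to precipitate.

1.09×10⁻¹⁴ M

Precipitation begins when Q = Ksp.
Ca₃(PO₄)₂(s) ⇌ 3 Ca²⁺(aq) + 2 PO₄³⁻(aq)
Ksp = [Ca²⁺]^3[PO₄³⁻]^2 = [PO₄³⁻]^2(2.58×10⁻²)^3
[PO₄³⁻]^2 = 2.03×10⁻³³ / (2.58×10⁻²)^3 = 1.18×10⁻²⁸
[PO₄³⁻] = 1.09×10⁻¹⁴ mol/L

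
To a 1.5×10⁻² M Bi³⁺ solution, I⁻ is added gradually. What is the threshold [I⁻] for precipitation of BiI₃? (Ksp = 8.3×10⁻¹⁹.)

Precipitation begins when Q = Ksp.
BiI₃(s) ⇌ Bi³⁺(aq) + 3 I⁻(aq)
Ksp = [Bi³⁺][I⁻]^3 = [I⁻]^3(1.5×10⁻²)
[I⁻]^3 = 8.3×10⁻¹⁹ / (1.5×10⁻²) = 5.5×10⁻¹⁷
[I⁻] = 3.8×10⁻⁶ M

3.8×10⁻⁶ M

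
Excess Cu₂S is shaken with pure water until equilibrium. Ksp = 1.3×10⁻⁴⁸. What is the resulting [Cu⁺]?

Cu₂S(s) ⇌ 2 Cu⁺(aq) + S²⁻(aq)
Call the molar solubility s, so that [Cu⁺] = 2s and [S²⁻] = s.
Ksp = [Cu⁺]^2[S²⁻] = (2s)^2 · s = 4s^3 = 1.3×10⁻⁴⁸
s = 6.9×10⁻¹⁷ M
[Cu⁺] = 2s = 1.4×10⁻¹⁶ M

1.4×10⁻¹⁶ M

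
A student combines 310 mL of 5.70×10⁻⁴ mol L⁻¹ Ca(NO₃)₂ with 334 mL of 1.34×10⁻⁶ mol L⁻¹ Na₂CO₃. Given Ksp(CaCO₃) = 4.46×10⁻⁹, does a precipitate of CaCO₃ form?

Total volume after mixing = 310 + 334 = 644 mL.
[Ca²⁺] = (5.70×10⁻⁴)(310)/644 = 2.74×10⁻⁴ mol L⁻¹
[CO₃²⁻] = (1.34×10⁻⁶)(334)/644 = 6.95×10⁻⁷ mol L⁻¹
Q = [Ca²⁺][CO₃²⁻] = 1.91×10⁻¹⁰
Q = 1.91×10⁻¹⁰ < Ksp = 4.46×10⁻⁹, so the solution is unsaturated and no precipitate forms.

No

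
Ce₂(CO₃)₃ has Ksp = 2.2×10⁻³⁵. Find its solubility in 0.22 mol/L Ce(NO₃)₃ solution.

2.6×10⁻¹² M

Ce₂(CO₃)₃(s) ⇌ 2 Ce³⁺(aq) + 3 CO₃²⁻(aq)
The solution already contains Ce³⁺ at 0.22 mol/L. Let s be the molar solubility of Ce₂(CO₃)₃.
[Ce³⁺] ≈ 0.22 mol/L (common ion dominates); [CO₃²⁻] = 3s.
Ksp = [Ce³⁺]^2[CO₃²⁻]^3 = (0.22)^2(3s)^3
(3s)^3 = 2.2×10⁻³⁵ / (0.22)^2 = 4.5×10⁻³⁴
s = 2.6×10⁻¹² mol/L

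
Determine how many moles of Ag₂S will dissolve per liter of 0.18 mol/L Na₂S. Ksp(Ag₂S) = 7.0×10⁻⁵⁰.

3.1×10⁻²⁵ M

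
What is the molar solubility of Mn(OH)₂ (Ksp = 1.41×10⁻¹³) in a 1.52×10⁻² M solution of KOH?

Mn(OH)₂(s) ⇌ Mn²⁺(aq) + 2 OH⁻(aq)
With OH⁻ already at 1.52×10⁻² M and s small, take [OH⁻] ≈ 1.52×10⁻² M and [Mn²⁺] = s.
Ksp = [Mn²⁺][OH⁻]^2 = s(1.52×10⁻²)^2
s = 1.41×10⁻¹³ / (1.52×10⁻²)^2 = 6.10×10⁻¹⁰
s = 6.10×10⁻¹⁰ M

6.10×10⁻¹⁰ M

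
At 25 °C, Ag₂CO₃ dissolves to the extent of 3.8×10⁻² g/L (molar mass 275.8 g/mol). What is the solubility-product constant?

s = (3.8×10⁻² g L⁻¹)/(275.8 g mol⁻¹) = 1.378×10⁻⁴ M
Ag₂CO₃(s) ⇌ 2 Ag⁺(aq) + CO₃²⁻(aq)
For each mole of Ag₂CO₃ that dissolves per liter, [Ag⁺] = 2s and [CO₃²⁻] = s; let s denote this solubility.
Ksp = [Ag⁺]^2[CO₃²⁻] = (2s)^2 · s = 4s^3
Ksp = 4 × (1.378×10⁻⁴)^3 = 1.0×10⁻¹¹

Ksp = 1.0×10⁻¹¹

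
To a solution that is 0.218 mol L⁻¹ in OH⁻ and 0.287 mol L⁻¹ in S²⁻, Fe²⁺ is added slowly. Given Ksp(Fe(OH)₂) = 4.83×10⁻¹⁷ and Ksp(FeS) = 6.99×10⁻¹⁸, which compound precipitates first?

FeS

Precipitation begins when Q = Ksp.
For Fe(OH)₂: [Fe²⁺] = (Ksp/[OH⁻]^2) = 1.02×10⁻¹⁵ mol L⁻¹
For FeS: [Fe²⁺] = (Ksp/[S²⁻]) = 2.44×10⁻¹⁷ mol L⁻¹
Since FeS needs less Fe²⁺ to reach saturation, it precipitates first.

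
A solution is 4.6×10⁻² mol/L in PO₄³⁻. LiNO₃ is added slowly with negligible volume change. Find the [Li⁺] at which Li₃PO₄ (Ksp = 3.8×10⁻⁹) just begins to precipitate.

Precipitation of each salt begins when its ion product equals Ksp.
Li₃PO₄(s) ⇌ 3 Li⁺(aq) + PO₄³⁻(aq)
Ksp = [Li⁺]^3[PO₄³⁻] = [Li⁺]^3(4.6×10⁻²)
[Li⁺]^3 = 3.8×10⁻⁹ / (4.6×10⁻²) = 8.3×10⁻⁸
[Li⁺] = 4.4×10⁻³ mol/L

4.4×10⁻³ M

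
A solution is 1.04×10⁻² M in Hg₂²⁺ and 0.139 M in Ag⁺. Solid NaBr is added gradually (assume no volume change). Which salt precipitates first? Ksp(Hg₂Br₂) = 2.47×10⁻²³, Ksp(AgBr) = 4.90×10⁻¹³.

AgBr

Precipitation begins when Q = Ksp.
For Hg₂Br₂: [Br⁻] = (Ksp/[Hg₂²⁺])^(1/2) = 4.87×10⁻¹¹ M
For AgBr: [Br⁻] = (Ksp/[Ag⁺]) = 3.53×10⁻¹² M
AgBr requires the lower [Br⁻], so it precipitates first.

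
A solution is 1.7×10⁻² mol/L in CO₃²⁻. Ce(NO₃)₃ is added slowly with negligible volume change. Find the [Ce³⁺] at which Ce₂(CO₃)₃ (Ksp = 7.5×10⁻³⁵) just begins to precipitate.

3.9×10⁻¹⁵ M

Each salt precipitates once Q = Ksp for that salt.
Ce₂(CO₃)₃(s) ⇌ 2 Ce³⁺(aq) + 3 CO₃²⁻(aq)
Ksp = [Ce³⁺]^2[CO₃²⁻]^3 = [Ce³⁺]^2(1.7×10⁻²)^3
[Ce³⁺]^2 = 7.5×10⁻³⁵ / (1.7×10⁻²)^3 = 1.5×10⁻²⁹
[Ce³⁺] = 3.9×10⁻¹⁵ mol/L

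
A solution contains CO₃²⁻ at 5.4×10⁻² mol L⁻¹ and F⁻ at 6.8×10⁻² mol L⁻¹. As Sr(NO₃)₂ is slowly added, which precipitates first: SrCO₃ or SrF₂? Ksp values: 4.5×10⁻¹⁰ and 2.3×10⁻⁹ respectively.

SrCO₃

The threshold for precipitation is Q = Ksp.
For SrCO₃: [Sr²⁺] = (Ksp/[CO₃²⁻]) = 8.3×10⁻⁹ mol L⁻¹
For SrF₂: [Sr²⁺] = (Ksp/[F⁻]^2) = 5.0×10⁻⁷ mol L⁻¹
The smaller threshold [Sr²⁺] is reached first, so SrCO₃ precipitates first.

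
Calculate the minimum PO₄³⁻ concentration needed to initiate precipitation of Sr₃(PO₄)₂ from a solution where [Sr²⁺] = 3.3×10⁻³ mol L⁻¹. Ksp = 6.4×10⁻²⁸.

A salt starts to precipitate once the ion product Q reaches its Ksp.
Sr₃(PO₄)₂(s) ⇌ 3 Sr²⁺(aq) + 2 PO₄³⁻(aq)
Ksp = [Sr²⁺]^3[PO₄³⁻]^2 = [PO₄³⁻]^2(3.3×10⁻³)^3
[PO₄³⁻]^2 = 6.4×10⁻²⁸ / (3.3×10⁻³)^3 = 1.8×10⁻²⁰
[PO₄³⁻] = 1.3×10⁻¹⁰ mol L⁻¹

1.3×10⁻¹⁰ M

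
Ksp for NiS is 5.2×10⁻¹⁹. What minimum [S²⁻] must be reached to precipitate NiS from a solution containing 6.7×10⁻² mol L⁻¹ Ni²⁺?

A salt starts to precipitate once the ion product Q reaches its Ksp.
NiS(s) ⇌ Ni²⁺(aq) + S²⁻(aq)
Ksp = [Ni²⁺][S²⁻] = [S²⁻](6.7×10⁻²)
[S²⁻] = 5.2×10⁻¹⁹ / (6.7×10⁻²) = 7.8×10⁻¹⁸
[S²⁻] = 7.8×10⁻¹⁸ mol L⁻¹

7.8×10⁻¹⁸ M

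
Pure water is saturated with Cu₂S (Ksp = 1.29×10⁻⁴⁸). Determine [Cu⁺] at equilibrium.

Cu₂S(s) ⇌ 2 Cu⁺(aq) + S²⁻(aq)
If s mol/L of Cu₂S dissolves, [Cu⁺] = 2s and [S²⁻] = s.
Ksp = [Cu⁺]^2[S²⁻] = (2s)^2 · s = 4s^3 = 1.29×10⁻⁴⁸
s = 6.86×10⁻¹⁷ mol L⁻¹
[Cu⁺] = 2s = 1.37×10⁻¹⁶ mol L⁻¹

1.37×10⁻¹⁶ M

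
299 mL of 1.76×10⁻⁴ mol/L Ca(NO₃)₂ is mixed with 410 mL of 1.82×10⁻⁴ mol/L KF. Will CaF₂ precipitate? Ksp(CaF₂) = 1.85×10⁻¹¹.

No

The combined volume is 709 mL.
[Ca²⁺] = (1.76×10⁻⁴)(299)/709 = 7.42×10⁻⁵ mol/L
[F⁻] = (1.82×10⁻⁴)(410)/709 = 1.05×10⁻⁴ mol/L
Q = [Ca²⁺][F⁻]^2 = 8.22×10⁻¹³
Q < Ksp (8.22×10⁻¹³ vs 1.85×10⁻¹¹); the solution remains unsaturated and no precipitate forms.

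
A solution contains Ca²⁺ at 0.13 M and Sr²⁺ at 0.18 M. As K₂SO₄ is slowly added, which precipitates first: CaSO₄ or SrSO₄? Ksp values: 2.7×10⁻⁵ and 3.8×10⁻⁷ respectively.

A salt starts to precipitate once the ion product Q reaches its Ksp.
For CaSO₄: [SO₄²⁻] = (Ksp/[Ca²⁺]) = 2.1×10⁻⁴ M
For SrSO₄: [SO₄²⁻] = (Ksp/[Sr²⁺]) = 2.1×10⁻⁶ M
SrSO₄ requires the lower [SO₄²⁻], so it precipitates first.

SrSO₄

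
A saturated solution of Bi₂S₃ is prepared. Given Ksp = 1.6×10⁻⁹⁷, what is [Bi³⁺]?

3.4×10⁻²⁰ M

Bi₂S₃(s) ⇌ 2 Bi³⁺(aq) + 3 S²⁻(aq)
If s mol/L of Bi₂S₃ dissolves, [Bi³⁺] = 2s and [S²⁻] = 3s.
Ksp = [Bi³⁺]^2[S²⁻]^3 = (2s)^2 · (3s)^3 = 108s^5 = 1.6×10⁻⁹⁷
s = 1.7×10⁻²⁰ M
[Bi³⁺] = 2s = 3.4×10⁻²⁰ M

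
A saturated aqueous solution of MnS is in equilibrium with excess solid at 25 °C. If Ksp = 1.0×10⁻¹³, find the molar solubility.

MnS(s) ⇌ Mn²⁺(aq) + S²⁻(aq)
Call the molar solubility s, so that [Mn²⁺] = s and [S²⁻] = s.
Ksp = [Mn²⁺][S²⁻] = s · s = s^2
s^2 = 1.0×10⁻¹³
s = 3.2×10⁻⁷ mol L⁻¹

3.2×10⁻⁷ M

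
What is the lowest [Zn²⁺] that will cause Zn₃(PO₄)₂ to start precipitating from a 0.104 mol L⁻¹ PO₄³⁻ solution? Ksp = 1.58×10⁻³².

1.13×10⁻¹⁰ M

Precipitation begins when Q = Ksp.
Zn₃(PO₄)₂(s) ⇌ 3 Zn²⁺(aq) + 2 PO₄³⁻(aq)
Ksp = [Zn²⁺]^3[PO₄³⁻]^2 = [Zn²⁺]^3(0.104)^2
[Zn²⁺]^3 = 1.58×10⁻³² / (0.104)^2 = 1.46×10⁻³⁰
[Zn²⁺] = 1.13×10⁻¹⁰ mol L⁻¹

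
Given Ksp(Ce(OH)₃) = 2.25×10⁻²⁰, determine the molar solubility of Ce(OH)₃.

5.37×10⁻⁶ M

Ce(OH)₃(s) ⇌ Ce³⁺(aq) + 3 OH⁻(aq)
With molar solubility s: [Ce³⁺] = s, [OH⁻] = 3s.
Ksp = [Ce³⁺][OH⁻]^3 = s · (3s)^3 = 27s^4
27s^4 = 2.25×10⁻²⁰  ⇒  s^4 = 8.33×10⁻²²
Taking the 4th root, s = 5.37×10⁻⁶ mol/L.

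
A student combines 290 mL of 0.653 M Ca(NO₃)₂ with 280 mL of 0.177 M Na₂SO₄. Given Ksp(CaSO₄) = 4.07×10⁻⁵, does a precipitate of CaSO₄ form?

After mixing, V = 290 mL + 280 mL = 570 mL.
[Ca²⁺] = (0.653)(290)/570 = 0.332 M
[SO₄²⁻] = (0.177)(280)/570 = 8.69×10⁻² M
Q = [Ca²⁺][SO₄²⁻] = 2.89×10⁻²
Q = 2.89×10⁻² > Ksp = 4.07×10⁻⁵, so the solution is supersaturated and CaSO₄ precipitates.

Yes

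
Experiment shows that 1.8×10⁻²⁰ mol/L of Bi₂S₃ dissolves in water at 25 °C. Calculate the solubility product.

Ksp = 2.0×10⁻⁹⁷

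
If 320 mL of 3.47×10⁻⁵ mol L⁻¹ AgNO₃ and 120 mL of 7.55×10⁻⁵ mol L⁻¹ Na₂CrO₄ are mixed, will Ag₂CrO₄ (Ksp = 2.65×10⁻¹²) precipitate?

No

Total volume after mixing = 320 + 120 = 440 mL.
[Ag⁺] = (3.47×10⁻⁵)(320)/440 = 2.52×10⁻⁵ mol L⁻¹
[CrO₄²⁻] = (7.55×10⁻⁵)(120)/440 = 2.06×10⁻⁵ mol L⁻¹
Q = [Ag⁺]^2[CrO₄²⁻] = 1.31×10⁻¹⁴
Since Q (1.31×10⁻¹⁴) is less than Ksp (2.65×10⁻¹²), no Ag₂CrO₄ precipitates.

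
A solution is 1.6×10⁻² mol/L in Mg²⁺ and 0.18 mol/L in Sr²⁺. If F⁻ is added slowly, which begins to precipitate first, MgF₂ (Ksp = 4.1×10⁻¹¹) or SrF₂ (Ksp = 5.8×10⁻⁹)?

Precipitation of each salt begins when its ion product equals Ksp.
For MgF₂: [F⁻] = (Ksp/[Mg²⁺])^(1/2) = 5.1×10⁻⁵ mol/L
For SrF₂: [F⁻] = (Ksp/[Sr²⁺])^(1/2) = 1.8×10⁻⁴ mol/L
The smaller threshold [F⁻] is reached first, so MgF₂ precipitates first.

MgF₂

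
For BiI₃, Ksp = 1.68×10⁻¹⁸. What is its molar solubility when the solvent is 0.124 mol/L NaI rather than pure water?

8.81×10⁻¹⁶ M

BiI₃(s) ⇌ Bi³⁺(aq) + 3 I⁻(aq)
I⁻ is already present at 0.124 mol/L. If s mol/L of BiI₃ dissolves, [Bi³⁺] = s while [I⁻] ≈ 0.124 mol/L.
Ksp = [Bi³⁺][I⁻]^3 = s(0.124)^3
s = 1.68×10⁻¹⁸ / (0.124)^3 = 8.81×10⁻¹⁶
s = 8.81×10⁻¹⁶ mol/L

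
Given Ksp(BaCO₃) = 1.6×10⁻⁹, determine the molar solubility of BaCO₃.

BaCO₃(s) ⇌ Ba²⁺(aq) + CO₃²⁻(aq)
With molar solubility s: [Ba²⁺] = s, [CO₃²⁻] = s.
Ksp = [Ba²⁺][CO₃²⁻] = s · s = s^2
s^2 = 1.6×10⁻⁹
Taking the 2nd root, s = 4.0×10⁻⁵ mol L⁻¹.

4.0×10⁻⁵ M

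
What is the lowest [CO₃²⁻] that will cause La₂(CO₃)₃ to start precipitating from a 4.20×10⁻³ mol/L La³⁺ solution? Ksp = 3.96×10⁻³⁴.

Each salt precipitates once Q = Ksp for that salt.
La₂(CO₃)₃(s) ⇌ 2 La³⁺(aq) + 3 CO₃²⁻(aq)
Ksp = [La³⁺]^2[CO₃²⁻]^3 = [CO₃²⁻]^3(4.20×10⁻³)^2
[CO₃²⁻]^3 = 3.96×10⁻³⁴ / (4.20×10⁻³)^2 = 2.24×10⁻²⁹
[CO₃²⁻] = 2.82×10⁻¹⁰ mol/L

2.82×10⁻¹⁰ M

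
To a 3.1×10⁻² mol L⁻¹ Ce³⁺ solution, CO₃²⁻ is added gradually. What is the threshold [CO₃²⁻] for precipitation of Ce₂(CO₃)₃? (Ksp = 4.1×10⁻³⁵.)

Each salt precipitates once Q = Ksp for that salt.
Ce₂(CO₃)₃(s) ⇌ 2 Ce³⁺(aq) + 3 CO₃²⁻(aq)
Ksp = [Ce³⁺]^2[CO₃²⁻]^3 = [CO₃²⁻]^3(3.1×10⁻²)^2
[CO₃²⁻]^3 = 4.1×10⁻³⁵ / (3.1×10⁻²)^2 = 4.3×10⁻³²
[CO₃²⁻] = 3.5×10⁻¹¹ mol L⁻¹

3.5×10⁻¹¹ M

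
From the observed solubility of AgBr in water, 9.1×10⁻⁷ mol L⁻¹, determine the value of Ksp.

Ksp = 8.3×10⁻¹³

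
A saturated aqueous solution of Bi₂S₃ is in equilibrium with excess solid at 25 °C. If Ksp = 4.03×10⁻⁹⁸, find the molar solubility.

1.30×10⁻²⁰ M

Bi₂S₃(s) ⇌ 2 Bi³⁺(aq) + 3 S²⁻(aq)
With molar solubility s: [Bi³⁺] = 2s, [S²⁻] = 3s.
Ksp = [Bi³⁺]^2[S²⁻]^3 = (2s)^2 · (3s)^3 = 108s^5
108s^5 = 4.03×10⁻⁹⁸  ⇒  s^5 = 3.73×10⁻¹⁰⁰
s = 1.30×10⁻²⁰ mol L⁻¹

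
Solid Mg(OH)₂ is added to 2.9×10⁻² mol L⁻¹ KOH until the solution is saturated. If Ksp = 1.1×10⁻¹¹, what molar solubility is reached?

Mg(OH)₂(s) ⇌ Mg²⁺(aq) + 2 OH⁻(aq)
Let s be the solubility of Mg(OH)₂ here. The common ion gives [OH⁻] ≈ 2.9×10⁻² mol L⁻¹, and [Mg²⁺] = s.
Ksp = [Mg²⁺][OH⁻]^2 = s(2.9×10⁻²)^2
s = 1.1×10⁻¹¹ / (2.9×10⁻²)^2 = 1.3×10⁻⁸
s = 1.3×10⁻⁸ mol L⁻¹

1.3×10⁻⁸ M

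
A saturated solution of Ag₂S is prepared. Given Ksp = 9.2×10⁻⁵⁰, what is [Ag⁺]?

Ag₂S(s) ⇌ 2 Ag⁺(aq) + S²⁻(aq)
If s mol/L of Ag₂S dissolves, [Ag⁺] = 2s and [S²⁻] = s.
Ksp = [Ag⁺]^2[S²⁻] = (2s)^2 · s = 4s^3 = 9.2×10⁻⁵⁰
s = 2.8×10⁻¹⁷ M
[Ag⁺] = 2s = 5.7×10⁻¹⁷ M

5.7×10⁻¹⁷ M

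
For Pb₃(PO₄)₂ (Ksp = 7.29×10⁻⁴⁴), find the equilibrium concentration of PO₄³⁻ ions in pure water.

Pb₃(PO₄)₂(s) ⇌ 3 Pb²⁺(aq) + 2 PO₄³⁻(aq)
If s mol/L of Pb₃(PO₄)₂ dissolves, [Pb²⁺] = 3s and [PO₄³⁻] = 2s.
Ksp = [Pb²⁺]^3[PO₄³⁻]^2 = (3s)^3 · (2s)^2 = 108s^5 = 7.29×10⁻⁴⁴
s = 9.24×10⁻¹⁰ mol/L
[PO₄³⁻] = 2s = 1.85×10⁻⁹ mol/L

1.85×10⁻⁹ M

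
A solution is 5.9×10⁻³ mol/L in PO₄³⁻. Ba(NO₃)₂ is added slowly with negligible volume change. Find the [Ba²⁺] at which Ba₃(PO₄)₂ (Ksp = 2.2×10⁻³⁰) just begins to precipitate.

4.0×10⁻⁹ M

A salt starts to precipitate once the ion product Q reaches its Ksp.
Ba₃(PO₄)₂(s) ⇌ 3 Ba²⁺(aq) + 2 PO₄³⁻(aq)
Ksp = [Ba²⁺]^3[PO₄³⁻]^2 = [Ba²⁺]^3(5.9×10⁻³)^2
[Ba²⁺]^3 = 2.2×10⁻³⁰ / (5.9×10⁻³)^2 = 6.3×10⁻²⁶
[Ba²⁺] = 4.0×10⁻⁹ mol/L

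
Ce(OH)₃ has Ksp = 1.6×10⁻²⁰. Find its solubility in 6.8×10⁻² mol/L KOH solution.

Ce(OH)₃(s) ⇌ Ce³⁺(aq) + 3 OH⁻(aq)
OH⁻ is already present at 6.8×10⁻² mol/L. If s mol/L of Ce(OH)₃ dissolves, [Ce³⁺] = s while [OH⁻] ≈ 6.8×10⁻² mol/L.
Ksp = [Ce³⁺][OH⁻]^3 = s(6.8×10⁻²)^3
s = 1.6×10⁻²⁰ / (6.8×10⁻²)^3 = 5.1×10⁻¹⁷
s = 5.1×10⁻¹⁷ mol/L

5.1×10⁻¹⁷ M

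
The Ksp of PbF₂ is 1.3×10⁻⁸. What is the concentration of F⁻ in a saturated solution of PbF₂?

PbF₂(s) ⇌ Pb²⁺(aq) + 2 F⁻(aq)
For each mole of PbF₂ that dissolves per liter, [Pb²⁺] = s and [F⁻] = 2s; let s denote this solubility.
Ksp = [Pb²⁺][F⁻]^2 = s · (2s)^2 = 4s^3 = 1.3×10⁻⁸
s = 1.5×10⁻³ M
[F⁻] = 2s = 3.0×10⁻³ M

3.0×10⁻³ M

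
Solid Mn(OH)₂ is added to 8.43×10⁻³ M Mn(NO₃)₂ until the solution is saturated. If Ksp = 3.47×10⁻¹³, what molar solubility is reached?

Mn(OH)₂(s) ⇌ Mn²⁺(aq) + 2 OH⁻(aq)
Mn²⁺ is already present at 8.43×10⁻³ M. If s mol/L of Mn(OH)₂ dissolves, [OH⁻] = 2s while [Mn²⁺] ≈ 8.43×10⁻³ M.
Ksp = [Mn²⁺][OH⁻]^2 = (8.43×10⁻³)(2s)^2
(2s)^2 = 3.47×10⁻¹³ / (8.43×10⁻³) = 4.12×10⁻¹¹
s = 3.21×10⁻⁶ M

3.21×10⁻⁶ M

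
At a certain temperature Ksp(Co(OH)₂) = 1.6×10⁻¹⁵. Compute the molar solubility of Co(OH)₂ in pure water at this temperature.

7.4×10⁻⁶ M

Co(OH)₂(s) ⇌ Co²⁺(aq) + 2 OH⁻(aq)
Let s be the molar solubility. Then [Co²⁺] = s and [OH⁻] = 2s.
Ksp = [Co²⁺][OH⁻]^2 = s · (2s)^2 = 4s^3
4s^3 = 1.6×10⁻¹⁵  ⇒  s^3 = 4.0×10⁻¹⁶
s = (4.0×10⁻¹⁶)^(1/3) = 7.4×10⁻⁶ mol L⁻¹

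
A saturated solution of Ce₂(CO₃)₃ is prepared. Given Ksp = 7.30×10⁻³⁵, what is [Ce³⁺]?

1.17×10⁻⁷ M

Ce₂(CO₃)₃(s) ⇌ 2 Ce³⁺(aq) + 3 CO₃²⁻(aq)
For each mole of Ce₂(CO₃)₃ that dissolves per liter, [Ce³⁺] = 2s and [CO₃²⁻] = 3s; let s denote this solubility.
Ksp = [Ce³⁺]^2[CO₃²⁻]^3 = (2s)^2 · (3s)^3 = 108s^5 = 7.30×10⁻³⁵
s = 5.83×10⁻⁸ M
[Ce³⁺] = 2s = 1.17×10⁻⁷ M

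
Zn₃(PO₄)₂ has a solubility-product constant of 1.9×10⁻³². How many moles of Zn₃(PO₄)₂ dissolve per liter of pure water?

Zn₃(PO₄)₂(s) ⇌ 3 Zn²⁺(aq) + 2 PO₄³⁻(aq)
With molar solubility s: [Zn²⁺] = 3s, [PO₄³⁻] = 2s.
Ksp = [Zn²⁺]^3[PO₄³⁻]^2 = (3s)^3 · (2s)^2 = 108s^5
108s^5 = 1.9×10⁻³²  ⇒  s^5 = 1.8×10⁻³⁴
s = 1.8×10⁻⁷ M

1.8×10⁻⁷ M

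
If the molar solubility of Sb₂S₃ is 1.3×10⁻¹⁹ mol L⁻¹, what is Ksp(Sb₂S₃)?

Ksp = 4.0×10⁻⁹³

Sb₂S₃(s) ⇌ 2 Sb³⁺(aq) + 3 S²⁻(aq)
For each mole of Sb₂S₃ that dissolves per liter, [Sb³⁺] = 2s and [S²⁻] = 3s; let s denote this solubility.
Ksp = [Sb³⁺]^2[S²⁻]^3 = (2s)^2 · (3s)^3 = 108s^5
Ksp = 108 × (1.3×10⁻¹⁹)^5 = 4.0×10⁻⁹³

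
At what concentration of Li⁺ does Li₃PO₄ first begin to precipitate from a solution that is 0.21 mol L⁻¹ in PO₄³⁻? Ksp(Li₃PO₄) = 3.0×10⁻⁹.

Precipitation begins when Q = Ksp.
Li₃PO₄(s) ⇌ 3 Li⁺(aq) + PO₄³⁻(aq)
Ksp = [Li⁺]^3[PO₄³⁻] = [Li⁺]^3(0.21)
[Li⁺]^3 = 3.0×10⁻⁹ / (0.21) = 1.4×10⁻⁸
[Li⁺] = 2.4×10⁻³ mol L⁻¹

2.4×10⁻³ M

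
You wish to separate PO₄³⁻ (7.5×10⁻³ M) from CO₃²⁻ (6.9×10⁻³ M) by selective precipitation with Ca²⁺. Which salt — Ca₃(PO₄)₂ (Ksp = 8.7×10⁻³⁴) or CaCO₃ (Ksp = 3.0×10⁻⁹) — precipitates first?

Ca₃(PO₄)₂

Precipitation of each salt begins when its ion product equals Ksp.
For Ca₃(PO₄)₂: [Ca²⁺] = (Ksp/[PO₄³⁻]^2)^(1/3) = 2.5×10⁻¹⁰ M
For CaCO₃: [Ca²⁺] = (Ksp/[CO₃²⁻]) = 4.3×10⁻⁷ M
The smaller threshold [Ca²⁺] is reached first, so Ca₃(PO₄)₂ precipitates first.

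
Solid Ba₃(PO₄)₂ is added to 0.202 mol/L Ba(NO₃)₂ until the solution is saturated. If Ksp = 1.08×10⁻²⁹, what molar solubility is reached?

1.81×10⁻¹⁴ M

Ba₃(PO₄)₂(s) ⇌ 3 Ba²⁺(aq) + 2 PO₄³⁻(aq)
Let s be the solubility of Ba₃(PO₄)₂ here. The common ion gives [Ba²⁺] ≈ 0.202 mol/L, and [PO₄³⁻] = 2s.
Ksp = [Ba²⁺]^3[PO₄³⁻]^2 = (0.202)^3(2s)^2
(2s)^2 = 1.08×10⁻²⁹ / (0.202)^3 = 1.31×10⁻²⁷
s = 1.81×10⁻¹⁴ mol/L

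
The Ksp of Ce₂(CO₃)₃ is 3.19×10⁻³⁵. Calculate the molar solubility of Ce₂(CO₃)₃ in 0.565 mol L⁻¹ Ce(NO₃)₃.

1.55×10⁻¹² M

Ce₂(CO₃)₃(s) ⇌ 2 Ce³⁺(aq) + 3 CO₃²⁻(aq)
With Ce³⁺ already at 0.565 mol L⁻¹ and s small, take [Ce³⁺] ≈ 0.565 mol L⁻¹ and [CO₃²⁻] = 3s.
Ksp = [Ce³⁺]^2[CO₃²⁻]^3 = (0.565)^2(3s)^3
(3s)^3 = 3.19×10⁻³⁵ / (0.565)^2 = 9.99×10⁻³⁵
s = 1.55×10⁻¹² mol L⁻¹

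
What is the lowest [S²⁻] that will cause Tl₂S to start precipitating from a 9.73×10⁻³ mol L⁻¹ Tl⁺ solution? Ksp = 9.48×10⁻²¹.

1.00×10⁻¹⁶ M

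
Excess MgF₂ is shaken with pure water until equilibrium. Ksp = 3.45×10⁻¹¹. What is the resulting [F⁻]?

MgF₂(s) ⇌ Mg²⁺(aq) + 2 F⁻(aq)
If s mol/L of MgF₂ dissolves, [Mg²⁺] = s and [F⁻] = 2s.
Ksp = [Mg²⁺][F⁻]^2 = s · (2s)^2 = 4s^3 = 3.45×10⁻¹¹
s = 2.05×10⁻⁴ mol L⁻¹
[F⁻] = 2s = 4.10×10⁻⁴ mol L⁻¹

4.10×10⁻⁴ M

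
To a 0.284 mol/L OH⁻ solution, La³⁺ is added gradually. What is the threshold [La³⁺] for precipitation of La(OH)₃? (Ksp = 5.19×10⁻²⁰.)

Precipitation of each salt begins when its ion product equals Ksp.
La(OH)₃(s) ⇌ La³⁺(aq) + 3 OH⁻(aq)
Ksp = [La³⁺][OH⁻]^3 = [La³⁺](0.284)^3
[La³⁺] = 5.19×10⁻²⁰ / (0.284)^3 = 2.27×10⁻¹⁸
[La³⁺] = 2.27×10⁻¹⁸ mol/L

2.27×10⁻¹⁸ M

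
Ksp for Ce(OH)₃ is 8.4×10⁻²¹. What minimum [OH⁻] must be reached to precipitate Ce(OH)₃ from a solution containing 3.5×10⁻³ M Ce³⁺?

1.3×10⁻⁶ M

Precipitation begins when Q = Ksp.
Ce(OH)₃(s) ⇌ Ce³⁺(aq) + 3 OH⁻(aq)
Ksp = [Ce³⁺][OH⁻]^3 = [OH⁻]^3(3.5×10⁻³)
[OH⁻]^3 = 8.4×10⁻²¹ / (3.5×10⁻³) = 2.4×10⁻¹⁸
[OH⁻] = 1.3×10⁻⁶ M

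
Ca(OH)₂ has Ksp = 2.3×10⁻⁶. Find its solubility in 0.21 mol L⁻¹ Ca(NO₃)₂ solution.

1.7×10⁻³ M

Ca(OH)₂(s) ⇌ Ca²⁺(aq) + 2 OH⁻(aq)
The solution already contains Ca²⁺ at 0.21 mol L⁻¹. Let s be the molar solubility of Ca(OH)₂.
[Ca²⁺] ≈ 0.21 mol L⁻¹ (common ion dominates); [OH⁻] = 2s.
Ksp = [Ca²⁺][OH⁻]^2 = (0.21)(2s)^2
(2s)^2 = 2.3×10⁻⁶ / (0.21) = 1.1×10⁻⁵
s = 1.7×10⁻³ mol L⁻¹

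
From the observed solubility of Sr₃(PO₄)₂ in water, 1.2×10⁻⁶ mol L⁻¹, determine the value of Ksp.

Ksp = 2.7×10⁻²⁸

Sr₃(PO₄)₂(s) ⇌ 3 Sr²⁺(aq) + 2 PO₄³⁻(aq)
Let s be the molar solubility. Then [Sr²⁺] = 3s and [PO₄³⁻] = 2s.
Ksp = [Sr²⁺]^3[PO₄³⁻]^2 = (3s)^3 · (2s)^2 = 108s^5
Ksp = 108 × (1.2×10⁻⁶)^5 = 2.7×10⁻²⁸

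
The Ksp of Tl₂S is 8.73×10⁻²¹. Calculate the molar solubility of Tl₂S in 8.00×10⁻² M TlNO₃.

Tl₂S(s) ⇌ 2 Tl⁺(aq) + S²⁻(aq)
Tl⁺ is already present at 8.00×10⁻² M. If s mol/L of Tl₂S dissolves, [S²⁻] = s while [Tl⁺] ≈ 8.00×10⁻² M.
Ksp = [Tl⁺]^2[S²⁻] = (8.00×10⁻²)^2s
s = 8.73×10⁻²¹ / (8.00×10⁻²)^2 = 1.36×10⁻¹⁸
s = 1.36×10⁻¹⁸ M

1.36×10⁻¹⁸ M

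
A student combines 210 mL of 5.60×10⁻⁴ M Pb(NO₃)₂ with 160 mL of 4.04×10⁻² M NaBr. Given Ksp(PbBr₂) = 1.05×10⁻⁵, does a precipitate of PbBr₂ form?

The combined volume is 370 mL.
[Pb²⁺] = (5.60×10⁻⁴)(210)/370 = 3.18×10⁻⁴ M
[Br⁻] = (4.04×10⁻²)(160)/370 = 1.75×10⁻² M
Q = [Pb²⁺][Br⁻]^2 = 9.70×10⁻⁸
Q = 9.70×10⁻⁸ < Ksp = 1.05×10⁻⁵, so the solution is unsaturated and no precipitate forms.

No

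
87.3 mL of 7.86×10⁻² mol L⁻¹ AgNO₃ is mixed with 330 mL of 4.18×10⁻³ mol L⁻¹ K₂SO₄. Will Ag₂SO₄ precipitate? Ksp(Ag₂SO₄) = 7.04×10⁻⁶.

No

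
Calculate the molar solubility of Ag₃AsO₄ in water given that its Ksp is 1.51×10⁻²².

Ag₃AsO₄(s) ⇌ 3 Ag⁺(aq) + AsO₄³⁻(aq)
For each mole of Ag₃AsO₄ that dissolves per liter, [Ag⁺] = 3s and [AsO₄³⁻] = s; let s denote this solubility.
Ksp = [Ag⁺]^3[AsO₄³⁻] = (3s)^3 · s = 27s^4
27s^4 = 1.51×10⁻²²  ⇒  s^4 = 5.59×10⁻²⁴
Taking the 4th root, s = 1.54×10⁻⁶ mol L⁻¹.

1.54×10⁻⁶ M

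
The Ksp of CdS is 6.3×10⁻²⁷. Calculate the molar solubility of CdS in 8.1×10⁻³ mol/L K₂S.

CdS(s) ⇌ Cd²⁺(aq) + S²⁻(aq)
S²⁻ is already present at 8.1×10⁻³ mol/L. If s mol/L of CdS dissolves, [Cd²⁺] = s while [S²⁻] ≈ 8.1×10⁻³ mol/L.
Ksp = [Cd²⁺][S²⁻] = s(8.1×10⁻³)
s = 6.3×10⁻²⁷ / (8.1×10⁻³) = 7.8×10⁻²⁵
s = 7.8×10⁻²⁵ mol/L

7.8×10⁻²⁵ M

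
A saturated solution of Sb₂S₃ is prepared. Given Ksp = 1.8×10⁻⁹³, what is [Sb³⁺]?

2.2×10⁻¹⁹ M

Sb₂S₃(s) ⇌ 2 Sb³⁺(aq) + 3 S²⁻(aq)
Call the molar solubility s, so that [Sb³⁺] = 2s and [S²⁻] = 3s.
Ksp = [Sb³⁺]^2[S²⁻]^3 = (2s)^2 · (3s)^3 = 108s^5 = 1.8×10⁻⁹³
s = 1.1×10⁻¹⁹ M
[Sb³⁺] = 2s = 2.2×10⁻¹⁹ M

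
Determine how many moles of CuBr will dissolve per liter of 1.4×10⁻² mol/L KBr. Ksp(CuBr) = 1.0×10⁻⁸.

7.1×10⁻⁷ M

CuBr(s) ⇌ Cu⁺(aq) + Br⁻(aq)
Let s be the solubility of CuBr here. The common ion gives [Br⁻] ≈ 1.4×10⁻² mol/L, and [Cu⁺] = s.
Ksp = [Cu⁺][Br⁻] = s(1.4×10⁻²)
s = 1.0×10⁻⁸ / (1.4×10⁻²) = 7.1×10⁻⁷
s = 7.1×10⁻⁷ mol/L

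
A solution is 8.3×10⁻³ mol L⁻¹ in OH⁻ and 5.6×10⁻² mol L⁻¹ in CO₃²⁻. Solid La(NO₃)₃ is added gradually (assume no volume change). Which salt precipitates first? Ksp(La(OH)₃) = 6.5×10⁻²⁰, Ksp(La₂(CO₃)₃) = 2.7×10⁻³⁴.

The threshold for precipitation is Q = Ksp.
For La(OH)₃: [La³⁺] = (Ksp/[OH⁻]^3) = 1.1×10⁻¹³ mol L⁻¹
For La₂(CO₃)₃: [La³⁺] = (Ksp/[CO₃²⁻]^3)^(1/2) = 1.2×10⁻¹⁵ mol L⁻¹
La₂(CO₃)₃ requires the lower [La³⁺], so it precipitates first.

La₂(CO₃)₃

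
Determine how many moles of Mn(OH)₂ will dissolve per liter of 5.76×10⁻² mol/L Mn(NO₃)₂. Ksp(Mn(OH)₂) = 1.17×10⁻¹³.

7.13×10⁻⁷ M

Mn(OH)₂(s) ⇌ Mn²⁺(aq) + 2 OH⁻(aq)
Mn²⁺ is already present at 5.76×10⁻² mol/L. If s mol/L of Mn(OH)₂ dissolves, [OH⁻] = 2s while [Mn²⁺] ≈ 5.76×10⁻² mol/L.
Ksp = [Mn²⁺][OH⁻]^2 = (5.76×10⁻²)(2s)^2
(2s)^2 = 1.17×10⁻¹³ / (5.76×10⁻²) = 2.03×10⁻¹²
s = 7.13×10⁻⁷ mol/L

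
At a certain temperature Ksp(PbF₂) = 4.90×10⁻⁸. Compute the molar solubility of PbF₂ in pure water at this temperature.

PbF₂(s) ⇌ Pb²⁺(aq) + 2 F⁻(aq)
Call the molar solubility s, so that [Pb²⁺] = s and [F⁻] = 2s.
Ksp = [Pb²⁺][F⁻]^2 = s · (2s)^2 = 4s^3
4s^3 = 4.90×10⁻⁸  ⇒  s^3 = 1.23×10⁻⁸
s = 2.31×10⁻³ mol L⁻¹

2.31×10⁻³ M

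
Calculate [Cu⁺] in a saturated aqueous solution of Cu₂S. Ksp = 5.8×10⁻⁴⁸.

Cu₂S(s) ⇌ 2 Cu⁺(aq) + S²⁻(aq)
Call the molar solubility s, so that [Cu⁺] = 2s and [S²⁻] = s.
Ksp = [Cu⁺]^2[S²⁻] = (2s)^2 · s = 4s^3 = 5.8×10⁻⁴⁸
s = 1.1×10⁻¹⁶ M
[Cu⁺] = 2s = 2.3×10⁻¹⁶ M

2.3×10⁻¹⁶ M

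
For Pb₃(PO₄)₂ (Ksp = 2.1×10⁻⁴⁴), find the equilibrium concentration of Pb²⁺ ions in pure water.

2.2×10⁻⁹ M

Pb₃(PO₄)₂(s) ⇌ 3 Pb²⁺(aq) + 2 PO₄³⁻(aq)
With molar solubility s: [Pb²⁺] = 3s, [PO₄³⁻] = 2s.
Ksp = [Pb²⁺]^3[PO₄³⁻]^2 = (3s)^3 · (2s)^2 = 108s^5 = 2.1×10⁻⁴⁴
s = 7.2×10⁻¹⁰ M
[Pb²⁺] = 3s = 2.2×10⁻⁹ M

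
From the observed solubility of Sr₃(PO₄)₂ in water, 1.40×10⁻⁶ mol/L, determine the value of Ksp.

Sr₃(PO₄)₂(s) ⇌ 3 Sr²⁺(aq) + 2 PO₄³⁻(aq)
Call the molar solubility s, so that [Sr²⁺] = 3s and [PO₄³⁻] = 2s.
Ksp = [Sr²⁺]^3[PO₄³⁻]^2 = (3s)^3 · (2s)^2 = 108s^5
Ksp = 108 × (1.40×10⁻⁶)^5 = 5.81×10⁻²⁸

Ksp = 5.81×10⁻²⁸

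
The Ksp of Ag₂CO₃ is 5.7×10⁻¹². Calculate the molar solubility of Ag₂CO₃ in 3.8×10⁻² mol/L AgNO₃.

3.9×10⁻⁹ M

Ag₂CO₃(s) ⇌ 2 Ag⁺(aq) + CO₃²⁻(aq)
The solution already contains Ag⁺ at 3.8×10⁻² mol/L. Let s be the molar solubility of Ag₂CO₃.
[Ag⁺] ≈ 3.8×10⁻² mol/L (common ion dominates); [CO₃²⁻] = s.
Ksp = [Ag⁺]^2[CO₃²⁻] = (3.8×10⁻²)^2s
s = 5.7×10⁻¹² / (3.8×10⁻²)^2 = 3.9×10⁻⁹
s = 3.9×10⁻⁹ mol/L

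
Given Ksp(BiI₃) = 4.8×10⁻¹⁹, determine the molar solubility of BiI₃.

BiI₃(s) ⇌ Bi³⁺(aq) + 3 I⁻(aq)
With molar solubility s: [Bi³⁺] = s, [I⁻] = 3s.
Ksp = [Bi³⁺][I⁻]^3 = s · (3s)^3 = 27s^4
27s^4 = 4.8×10⁻¹⁹  ⇒  s^4 = 1.8×10⁻²⁰
s = (1.8×10⁻²⁰)^(1/4) = 1.2×10⁻⁵ mol/L

1.2×10⁻⁵ M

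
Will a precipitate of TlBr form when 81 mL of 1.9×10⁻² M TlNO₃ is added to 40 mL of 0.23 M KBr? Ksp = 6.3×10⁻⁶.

Yes

Total volume after mixing = 81 + 40 = 121 mL.
[Tl⁺] = (1.9×10⁻²)(81)/121 = 1.3×10⁻² M
[Br⁻] = (0.23)(40)/121 = 7.6×10⁻² M
Q = [Tl⁺][Br⁻] = 9.7×10⁻⁴
Q = 9.7×10⁻⁴ > Ksp = 6.3×10⁻⁶, so the solution is supersaturated and TlBr precipitates.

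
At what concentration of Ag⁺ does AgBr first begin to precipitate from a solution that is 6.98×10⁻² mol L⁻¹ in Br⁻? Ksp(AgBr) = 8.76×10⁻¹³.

1.26×10⁻¹¹ M

Each salt precipitates once Q = Ksp for that salt.
AgBr(s) ⇌ Ag⁺(aq) + Br⁻(aq)
Ksp = [Ag⁺][Br⁻] = [Ag⁺](6.98×10⁻²)
[Ag⁺] = 8.76×10⁻¹³ / (6.98×10⁻²) = 1.26×10⁻¹¹
[Ag⁺] = 1.26×10⁻¹¹ mol L⁻¹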